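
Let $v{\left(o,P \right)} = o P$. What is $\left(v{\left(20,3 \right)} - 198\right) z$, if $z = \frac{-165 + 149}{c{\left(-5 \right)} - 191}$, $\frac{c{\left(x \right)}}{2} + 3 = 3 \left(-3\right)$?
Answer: $- \frac{2208}{215} \approx -10.27$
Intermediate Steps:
$v{\left(o,P \right)} = P o$
$c{\left(x \right)} = -24$ ($c{\left(x \right)} = -6 + 2 \cdot 3 \left(-3\right) = -6 + 2 \left(-9\right) = -6 - 18 = -24$)
$z = \frac{16}{215}$ ($z = \frac{-165 + 149}{-24 - 191} = - \frac{16}{-215} = \left(-16\right) \left(- \frac{1}{215}\right) = \frac{16}{215} \approx 0.074419$)
$\left(v{\left(20,3 \right)} - 198\right) z = \left(3 \cdot 20 - 198\right) \frac{16}{215} = \left(60 - 198\right) \frac{16}{215} = \left(-138\right) \frac{16}{215} = - \frac{2208}{215}$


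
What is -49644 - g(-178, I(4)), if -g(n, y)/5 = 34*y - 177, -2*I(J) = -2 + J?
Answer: -50699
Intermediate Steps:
I(J) = 1 - J/2 (I(J) = -(-2 + J)/2 = 1 - J/2)
g(n, y) = 885 - 170*y (g(n, y) = -5*(34*y - 177) = -5*(-177 + 34*y) = 885 - 170*y)
-49644 - g(-178, I(4)) = -49644 - (885 - 170*(1 - ½*4)) = -49644 - (885 - 170*(1 - 2)) = -49644 - (885 - 170*(-1)) = -49644 - (885 + 170) = -49644 - 1*1055 = -49644 - 1055 = -50699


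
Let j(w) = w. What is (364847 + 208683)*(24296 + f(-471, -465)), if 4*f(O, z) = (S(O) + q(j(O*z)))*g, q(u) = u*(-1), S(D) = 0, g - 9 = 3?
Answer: -362900533970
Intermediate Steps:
g = 12 (g = 9 + 3 = 12)
q(u) = -u
f(O, z) = -3*O*z (f(O, z) = ((0 - O*z)*12)/4 = (-O*z*12)/4 = (-12*O*z)/4 = -3*O*z)
(364847 + 208683)*(24296 + f(-471, -465)) = (364847 + 208683)*(24296 - 3*(-471)*(-465)) = 573530*(24296 - 657045) = 573530*(-632749) = -362900533970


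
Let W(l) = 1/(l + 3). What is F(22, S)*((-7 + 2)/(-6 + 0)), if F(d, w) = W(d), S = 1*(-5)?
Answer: 1/30 ≈ 0.033333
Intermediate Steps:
S = -5
W(l) = 1/(3 + l)
F(d, w) = 1/(3 + d)
F(22, S)*((-7 + 2)/(-6 + 0)) = ((-7 + 2)/(-6 + 0))/(3 + 22) = (-5/(-6))/25 = (-5*(-⅙))/25 = (1/25)*(⅚) = 1/30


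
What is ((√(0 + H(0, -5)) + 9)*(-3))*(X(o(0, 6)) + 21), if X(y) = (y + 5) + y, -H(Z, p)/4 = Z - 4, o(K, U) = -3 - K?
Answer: -780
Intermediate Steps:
H(Z, p) = 16 - 4*Z (H(Z, p) = -4*(Z - 4) = -4*(-4 + Z) = 16 - 4*Z)
X(y) = 5 + 2*y (X(y) = (5 + y) + y = 5 + 2*y)
((√(0 + H(0, -5)) + 9)*(-3))*(X(o(0, 6)) + 21) = ((√(0 + (16 - 4*0)) + 9)*(-3))*((5 + 2*(-3 - 1*0)) + 21) = ((√(0 + (16 + 0)) + 9)*(-3))*((5 + 2*(-3 + 0)) + 21) = ((√(0 + 16) + 9)*(-3))*((5 + 2*(-3)) + 21) = ((√16 + 9)*(-3))*((5 - 6) + 21) = ((4 + 9)*(-3))*(-1 + 21) = (13*(-3))*20 = -39*20 = -780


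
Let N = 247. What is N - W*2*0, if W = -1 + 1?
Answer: 247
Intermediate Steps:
W = 0
N - W*2*0 = 247 - 0*2*0 = 247 - 0*0 = 247 - 1*0 = 247 + 0 = 247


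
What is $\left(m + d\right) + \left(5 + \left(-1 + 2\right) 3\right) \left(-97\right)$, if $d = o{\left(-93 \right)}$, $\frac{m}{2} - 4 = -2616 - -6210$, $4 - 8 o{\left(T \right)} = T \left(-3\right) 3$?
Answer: $\frac{50527}{8} \approx 6315.9$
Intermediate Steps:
$o{\left(T \right)} = \frac{1}{2} + \frac{9 T}{8}$ ($o{\left(T \right)} = \frac{1}{2} - \frac{T \left(-3\right) 3}{8} = \frac{1}{2} - \frac{- 3 T 3}{8} = \frac{1}{2} - \frac{\left(-9\right) T}{8} = \frac{1}{2} + \frac{9 T}{8}$)
$m = 7196$ ($m = 8 + 2 \left(-2616 - -6210\right) = 8 + 2 \left(-2616 + 6210\right) = 8 + 2 \cdot 3594 = 8 + 7188 = 7196$)
$d = - \frac{833}{8}$ ($d = \frac{1}{2} + \frac{9}{8} \left(-93\right) = \frac{1}{2} - \frac{837}{8} = - \frac{833}{8} \approx -104.13$)
$\left(m + d\right) + \left(5 + \left(-1 + 2\right) 3\right) \left(-97\right) = \left(7196 - \frac{833}{8}\right) + \left(5 + \left(-1 + 2\right) 3\right) \left(-97\right) = \frac{56735}{8} + \left(5 + 1 \cdot 3\right) \left(-97\right) = \frac{56735}{8} + \left(5 + 3\right) \left(-97\right) = \frac{56735}{8} + 8 \left(-97\right) = \frac{56735}{8} - 776 = \frac{50527}{8}$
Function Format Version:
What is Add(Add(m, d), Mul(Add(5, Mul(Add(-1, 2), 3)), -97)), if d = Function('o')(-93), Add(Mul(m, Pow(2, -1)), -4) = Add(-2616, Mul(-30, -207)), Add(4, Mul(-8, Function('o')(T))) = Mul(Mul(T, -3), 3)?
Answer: Rational(50527, 8) ≈ 6315.9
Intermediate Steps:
Function('o')(T) = Add(Rational(1, 2), Mul(Rational(9, 8), T)) (Function('o')(T) = Add(Rational(1, 2), Mul(Rational(-1, 8), Mul(Mul(T, -3), 3))) = Add(Rational(1, 2), Mul(Rational(-1, 8), Mul(Mul(-3, T), 3))) = Add(Rational(1, 2), Mul(Rational(-1, 8), Mul(-9, T))) = Add(Rational(1, 2), Mul(Rational(9, 8), T)))
m = 7196 (m = Add(8, Mul(2, Add(-2616, Mul(-30, -207)))) = Add(8, Mul(2, Add(-2616, 6210))) = Add(8, Mul(2, 3594)) = Add(8, 7188) = 7196)
d = Rational(-833, 8) (d = Add(Rational(1, 2), Mul(Rational(9, 8), -93)) = Add(Rational(1, 2), Rational(-837, 8)) = Rational(-833, 8) ≈ -104.13)
Add(Add(m, d), Mul(Add(5, Mul(Add(-1, 2), 3)), -97)) = Add(Add(7196, Rational(-833, 8)), Mul(Add(5, Mul(Add(-1, 2), 3)), -97)) = Add(Rational(56735, 8), Mul(Add(5, Mul(1, 3)), -97)) = Add(Rational(56735, 8), Mul(Add(5, 3), -97)) = Add(Rational(56735, 8), Mul(8, -97)) = Add(Rational(56735, 8), -776) = Rational(50527, 8)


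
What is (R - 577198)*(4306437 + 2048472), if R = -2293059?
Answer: -18240222041613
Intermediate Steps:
(R - 577198)*(4306437 + 2048472) = (-2293059 - 577198)*(4306437 + 2048472) = -2870257*6354909 = -18240222041613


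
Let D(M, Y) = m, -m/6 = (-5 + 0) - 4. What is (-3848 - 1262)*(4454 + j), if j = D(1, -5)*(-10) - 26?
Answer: -19867680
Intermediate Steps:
m = 54 (m = -6*((-5 + 0) - 4) = -6*(-5 - 4) = -6*(-9) = 54)
D(M, Y) = 54
j = -566 (j = 54*(-10) - 26 = -540 - 26 = -566)
(-3848 - 1262)*(4454 + j) = (-3848 - 1262)*(4454 - 566) = -5110*3888 = -19867680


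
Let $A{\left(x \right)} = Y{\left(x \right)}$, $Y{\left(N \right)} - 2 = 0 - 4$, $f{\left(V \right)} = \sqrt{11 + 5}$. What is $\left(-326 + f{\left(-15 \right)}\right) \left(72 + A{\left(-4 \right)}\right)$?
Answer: $-22540$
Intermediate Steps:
$f{\left(V \right)} = 4$ ($f{\left(V \right)} = \sqrt{16} = 4$)
$Y{\left(N \right)} = -2$ ($Y{\left(N \right)} = 2 + \left(0 - 4\right) = 2 - 4 = -2$)
$A{\left(x \right)} = -2$
$\left(-326 + f{\left(-15 \right)}\right) \left(72 + A{\left(-4 \right)}\right) = \left(-326 + 4\right) \left(72 - 2\right) = \left(-322\right) 70 = -22540$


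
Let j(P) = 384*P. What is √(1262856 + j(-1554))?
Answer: 2*√166530 ≈ 816.16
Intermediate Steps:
√(1262856 + j(-1554)) = √(1262856 + 384*(-1554)) = √(1262856 - 596736) = √666120 = 2*√166530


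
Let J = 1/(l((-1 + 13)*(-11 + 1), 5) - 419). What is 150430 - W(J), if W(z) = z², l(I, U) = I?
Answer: 43703074029/290521 ≈ 1.5043e+5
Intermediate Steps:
J = -1/539 (J = 1/((-1 + 13)*(-11 + 1) - 419) = 1/(12*(-10) - 419) = 1/(-120 - 419) = 1/(-539) = -1/539 ≈ -0.0018553)
150430 - W(J) = 150430 - (-1/539)² = 150430 - 1*1/290521 = 150430 - 1/290521 = 43703074029/290521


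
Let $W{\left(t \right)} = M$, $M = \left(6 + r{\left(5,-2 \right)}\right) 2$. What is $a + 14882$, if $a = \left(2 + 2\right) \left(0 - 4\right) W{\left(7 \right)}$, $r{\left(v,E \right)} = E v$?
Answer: $15010$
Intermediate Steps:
$M = -8$ ($M = \left(6 - 10\right) 2 = \left(-4\right) 2 = -8$)
$W{\left(t \right)} = -8$
$a = 128$ ($a = \left(2 + 2\right) \left(0 - 4\right) \left(-8\right) = 4 \left(0 - 4\right) \left(-8\right) = 4 \left(-4\right) \left(-8\right) = \left(-16\right) \left(-8\right) = 128$)
$a + 14882 = 128 + 14882 = 15010$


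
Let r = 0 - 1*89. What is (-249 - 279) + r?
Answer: -617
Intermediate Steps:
r = -89 (r = 0 - 89 = -89)
(-249 - 279) + r = (-249 - 279) - 89 = -528 - 89 = -617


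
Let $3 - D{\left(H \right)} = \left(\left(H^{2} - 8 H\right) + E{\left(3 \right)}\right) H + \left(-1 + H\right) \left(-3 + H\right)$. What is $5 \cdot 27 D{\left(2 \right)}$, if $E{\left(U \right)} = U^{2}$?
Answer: $1350$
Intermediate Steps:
$D{\left(H \right)} = 3 - H \left(9 + H^{2} - 8 H\right) - \left(-1 + H\right) \left(-3 + H\right)$ ($D{\left(H \right)} = 3 - \left(\left(\left(H^{2} - 8 H\right) + 3^{2}\right) H + \left(-1 + H\right) \left(-3 + H\right)\right) = 3 - \left(\left(\left(H^{2} - 8 H\right) + 9\right) H + \left(-1 + H\right) \left(-3 + H\right)\right) = 3 - \left(\left(9 + H^{2} - 8 H\right) H + \left(-1 + H\right) \left(-3 + H\right)\right) = 3 - \left(H \left(9 + H^{2} - 8 H\right) + \left(-1 + H\right) \left(-3 + H\right)\right) = 3 - H \left(9 + H^{2} - 8 H\right) - \left(-1 + H\right) \left(-3 + H\right)$)
$5 \cdot 27 D{\left(2 \right)} = 5 \cdot 27 \cdot 2 \left(-5 - 2^{2} + 7 \cdot 2\right) = 135 \cdot 2 \left(-5 - 4 + 14\right) = 135 \cdot 2 \cdot 5 = 135 \cdot 10 = 1350$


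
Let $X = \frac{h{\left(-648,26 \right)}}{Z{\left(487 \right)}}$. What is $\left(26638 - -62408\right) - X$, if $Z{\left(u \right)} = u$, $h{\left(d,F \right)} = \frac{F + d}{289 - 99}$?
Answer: $\frac{4119713501}{46265} \approx 89046.0$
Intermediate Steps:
$h{\left(d,F \right)} = \frac{F}{190} + \frac{d}{190}$ ($h{\left(d,F \right)} = \frac{F + d}{190} = \left(F + d\right) \frac{1}{190} = \frac{F}{190} + \frac{d}{190}$)
$X = - \frac{311}{46265}$ ($X = \frac{\frac{1}{190} \cdot 26 + \frac{1}{190} \left(-648\right)}{487} = \left(\frac{13}{95} - \frac{324}{95}\right) \frac{1}{487} = \left(- \frac{311}{95}\right) \frac{1}{487} = - \frac{311}{46265} \approx -0.0067221$)
$\left(26638 - -62408\right) - X = \left(26638 - -62408\right) - - \frac{311}{46265} = \left(26638 + 62408\right) + \frac{311}{46265} = 89046 + \frac{311}{46265} = \frac{4119713501}{46265}$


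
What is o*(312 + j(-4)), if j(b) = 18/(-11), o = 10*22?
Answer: 68280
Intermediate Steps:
o = 220
j(b) = -18/11 (j(b) = 18*(-1/11) = -18/11)
o*(312 + j(-4)) = 220*(312 - 18/11) = 220*(3414/11) = 68280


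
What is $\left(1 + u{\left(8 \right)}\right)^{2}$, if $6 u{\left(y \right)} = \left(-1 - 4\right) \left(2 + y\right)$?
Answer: $\frac{484}{9} \approx 53.778$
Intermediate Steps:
$u{\left(y \right)} = - \frac{5}{3} - \frac{5 y}{6}$ ($u{\left(y \right)} = \frac{\left(-1 - 4\right) \left(2 + y\right)}{6} = \frac{\left(-5\right) \left(2 + y\right)}{6} = \frac{-10 - 5 y}{6} = - \frac{5}{3} - \frac{5 y}{6}$)
$\left(1 + u{\left(8 \right)}\right)^{2} = \left(1 - \frac{25}{3}\right)^{2} = \left(- \frac{22}{3}\right)^{2} = \frac{484}{9}$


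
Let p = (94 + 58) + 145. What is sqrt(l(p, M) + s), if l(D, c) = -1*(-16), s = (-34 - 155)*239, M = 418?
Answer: I*sqrt(45155) ≈ 212.5*I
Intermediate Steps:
s = -45171 (s = -189*239 = -45171)
p = 297 (p = 152 + 145 = 297)
l(D, c) = 16
sqrt(l(p, M) + s) = sqrt(16 - 45171) = sqrt(-45155) = I*sqrt(45155)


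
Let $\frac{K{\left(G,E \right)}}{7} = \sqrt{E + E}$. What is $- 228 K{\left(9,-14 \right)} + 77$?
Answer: $77 - 3192 i \sqrt{7} \approx 77.0 - 8445.2 i$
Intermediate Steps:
$K{\left(G,E \right)} = 7 \sqrt{2} \sqrt{E}$ ($K{\left(G,E \right)} = 7 \sqrt{E + E} = 7 \sqrt{2 E} = 7 \sqrt{2} \sqrt{E}$)
$- 228 K{\left(9,-14 \right)} + 77 = - 228 \cdot 7 \sqrt{2} \sqrt{-14} + 77 = - 228 \cdot 7 \sqrt{2} i \sqrt{14} + 77 = - 228 \cdot 14 i \sqrt{7} + 77 = - 3192 i \sqrt{7} + 77 = 77 - 3192 i \sqrt{7}$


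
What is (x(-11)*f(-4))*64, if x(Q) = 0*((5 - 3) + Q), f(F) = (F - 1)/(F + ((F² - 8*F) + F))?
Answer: 0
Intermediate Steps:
f(F) = (-1 + F)/(F² - 6*F) (f(F) = (-1 + F)/(F + (F² - 7*F)) = (-1 + F)/(F² - 6*F))
x(Q) = 0 (x(Q) = 0*(2 + Q) = 0)
(x(-11)*f(-4))*64 = (0*((-1 - 4)/((-4)*(-6 - 4))))*64 = (0*(-¼*(-5)/(-10)))*64 = (0*(-¼*(-⅒)*(-5)))*64 = (0*(-⅛))*64 = 0*64 = 0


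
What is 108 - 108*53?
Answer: -5616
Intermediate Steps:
108 - 108*53 = 108 - 5724 = -5616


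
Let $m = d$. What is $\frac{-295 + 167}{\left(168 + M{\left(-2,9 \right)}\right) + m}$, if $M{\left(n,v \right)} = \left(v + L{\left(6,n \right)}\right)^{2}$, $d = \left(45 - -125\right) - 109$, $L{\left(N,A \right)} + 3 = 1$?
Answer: $- \frac{64}{139} \approx -0.46043$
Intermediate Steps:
$L{\left(N,A \right)} = -2$ ($L{\left(N,A \right)} = -3 + 1 = -2$)
$d = 61$ ($d = \left(45 + 125\right) - 109 = 170 - 109 = 61$)
$M{\left(n,v \right)} = \left(-2 + v\right)^{2}$ ($M{\left(n,v \right)} = \left(v - 2\right)^{2} = \left(-2 + v\right)^{2}$)
$m = 61$
$\frac{-295 + 167}{\left(168 + M{\left(-2,9 \right)}\right) + m} = \frac{-295 + 167}{\left(168 + \left(-2 + 9\right)^{2}\right) + 61} = - \frac{128}{\left(168 + 7^{2}\right) + 61} = - \frac{128}{\left(168 + 49\right) + 61} = - \frac{128}{217 + 61} = - \frac{128}{278} = \left(-128\right) \frac{1}{278} = - \frac{64}{139}$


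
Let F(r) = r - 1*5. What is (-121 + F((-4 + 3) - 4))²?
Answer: 17161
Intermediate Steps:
F(r) = -5 + r (F(r) = r - 5 = -5 + r)
(-121 + F((-4 + 3) - 4))² = (-121 + (-5 + ((-4 + 3) - 4)))² = (-121 + (-5 + (-1 - 4)))² = (-121 + (-5 - 5))² = (-121 - 10)² = (-131)² = 17161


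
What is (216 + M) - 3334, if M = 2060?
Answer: -1058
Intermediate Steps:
(216 + M) - 3334 = (216 + 2060) - 3334 = 2276 - 3334 = -1058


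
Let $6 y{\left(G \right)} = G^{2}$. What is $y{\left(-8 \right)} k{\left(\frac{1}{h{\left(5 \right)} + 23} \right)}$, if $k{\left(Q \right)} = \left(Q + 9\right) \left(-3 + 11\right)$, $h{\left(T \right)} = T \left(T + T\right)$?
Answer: $\frac{168448}{219} \approx 769.17$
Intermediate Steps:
$h{\left(T \right)} = 2 T^{2}$ ($h{\left(T \right)} = T 2 T = 2 T^{2}$)
$k{\left(Q \right)} = 72 + 8 Q$ ($k{\left(Q \right)} = \left(9 + Q\right) 8 = 72 + 8 Q$)
$y{\left(G \right)} = \frac{G^{2}}{6}$
$y{\left(-8 \right)} k{\left(\frac{1}{h{\left(5 \right)} + 23} \right)} = \frac{\left(-8\right)^{2}}{6} \left(72 + \frac{8}{2 \cdot 5^{2} + 23}\right) = \frac{1}{6} \cdot 64 \left(72 + \frac{8}{2 \cdot 25 + 23}\right) = \frac{32 \left(72 + \frac{8}{50 + 23}\right)}{3} = \frac{32 \left(72 + \frac{8}{73}\right)}{3} = \frac{32}{3} \cdot \frac{5264}{73} = \frac{168448}{219}$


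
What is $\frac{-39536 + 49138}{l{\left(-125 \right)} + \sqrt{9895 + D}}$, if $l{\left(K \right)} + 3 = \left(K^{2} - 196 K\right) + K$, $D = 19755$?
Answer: $\frac{384051194}{1599730359} - \frac{48010 \sqrt{1186}}{1599730359} \approx 0.23904$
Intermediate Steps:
$l{\left(K \right)} = -3 + K^{2} - 195 K$ ($l{\left(K \right)} = -3 + \left(\left(K^{2} - 196 K\right) + K\right) = -3 + \left(K^{2} - 195 K\right) = -3 + K^{2} - 195 K$)
$\frac{-39536 + 49138}{l{\left(-125 \right)} + \sqrt{9895 + D}} = \frac{-39536 + 49138}{\left(-3 + \left(-125\right)^{2} - -24375\right) + \sqrt{9895 + 19755}} = \frac{9602}{\left(-3 + 15625 + 24375\right) + \sqrt{29650}} = \frac{9602}{39997 + 5 \sqrt{1186}}$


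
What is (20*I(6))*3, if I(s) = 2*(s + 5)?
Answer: 1320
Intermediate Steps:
I(s) = 10 + 2*s (I(s) = 2*(5 + s) = 10 + 2*s)
(20*I(6))*3 = (20*(10 + 2*6))*3 = (20*(10 + 12))*3 = (20*22)*3 = 440*3 = 1320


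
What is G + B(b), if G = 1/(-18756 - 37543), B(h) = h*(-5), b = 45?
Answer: -12667276/56299 ≈ -225.00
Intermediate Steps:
B(h) = -5*h
G = -1/56299 (G = 1/(-56299) = -1/56299 ≈ -1.7762e-5)
G + B(b) = -1/56299 - 5*45 = -1/56299 - 225 = -12667276/56299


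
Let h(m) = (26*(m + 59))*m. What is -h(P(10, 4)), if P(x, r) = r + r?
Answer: -13936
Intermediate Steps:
P(x, r) = 2*r
h(m) = m*(1534 + 26*m) (h(m) = (26*(59 + m))*m = (1534 + 26*m)*m = m*(1534 + 26*m))
-h(P(10, 4)) = -26*2*4*(59 + 2*4) = -26*8*(59 + 8) = -26*8*67 = -1*13936 = -13936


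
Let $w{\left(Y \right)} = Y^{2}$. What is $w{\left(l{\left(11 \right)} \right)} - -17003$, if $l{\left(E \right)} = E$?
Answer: $17124$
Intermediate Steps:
$w{\left(l{\left(11 \right)} \right)} - -17003 = 11^{2} - -17003 = 121 + 17003 = 17124$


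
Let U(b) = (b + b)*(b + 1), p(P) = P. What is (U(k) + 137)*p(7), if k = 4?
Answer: 1239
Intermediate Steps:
U(b) = 2*b*(1 + b) (U(b) = (2*b)*(1 + b) = 2*b*(1 + b))
(U(k) + 137)*p(7) = (2*4*(1 + 4) + 137)*7 = (2*4*5 + 137)*7 = (40 + 137)*7 = 177*7 = 1239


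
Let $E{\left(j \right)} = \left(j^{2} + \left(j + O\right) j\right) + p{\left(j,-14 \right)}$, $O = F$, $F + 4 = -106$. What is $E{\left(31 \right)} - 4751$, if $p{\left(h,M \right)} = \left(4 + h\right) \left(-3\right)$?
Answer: $-6344$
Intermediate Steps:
$F = -110$ ($F = -4 - 106 = -110$)
$p{\left(h,M \right)} = -12 - 3 h$
$O = -110$
$E{\left(j \right)} = -12 + j^{2} - 3 j + j \left(-110 + j\right)$ ($E{\left(j \right)} = \left(j^{2} + \left(j - 110\right) j\right) - \left(12 + 3 j\right) = \left(j^{2} + \left(-110 + j\right) j\right) - \left(12 + 3 j\right) = \left(j^{2} + j \left(-110 + j\right)\right) - \left(12 + 3 j\right) = -12 + j^{2} - 3 j + j \left(-110 + j\right)$)
$E{\left(31 \right)} - 4751 = \left(-12 - 3503 + 2 \cdot 31^{2}\right) - 4751 = \left(-12 - 3503 + 2 \cdot 961\right) - 4751 = \left(-12 - 3503 + 1922\right) - 4751 = -1593 - 4751 = -6344$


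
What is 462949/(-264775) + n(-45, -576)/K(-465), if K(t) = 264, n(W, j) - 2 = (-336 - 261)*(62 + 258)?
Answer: -25352152493/34950300 ≈ -725.38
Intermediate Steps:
n(W, j) = -191038 (n(W, j) = 2 + (-336 - 261)*(62 + 258) = 2 - 597*320 = 2 - 191040 = -191038)
462949/(-264775) + n(-45, -576)/K(-465) = 462949/(-264775) - 191038/264 = 462949*(-1/264775) - 191038*1/264 = -462949/264775 - 95519/132 = -25352152493/34950300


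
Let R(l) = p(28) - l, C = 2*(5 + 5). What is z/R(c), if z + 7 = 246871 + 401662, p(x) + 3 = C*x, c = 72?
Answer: 648526/485 ≈ 1337.2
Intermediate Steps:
C = 20 (C = 2*10 = 20)
p(x) = -3 + 20*x
R(l) = 557 - l (R(l) = (-3 + 20*28) - l = (-3 + 560) - l = 557 - l)
z = 648526 (z = -7 + (246871 + 401662) = -7 + 648533 = 648526)
z/R(c) = 648526/(557 - 1*72) = 648526/(557 - 72) = 648526/485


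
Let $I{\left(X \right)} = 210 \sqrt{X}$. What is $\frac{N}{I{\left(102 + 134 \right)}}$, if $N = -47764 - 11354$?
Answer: $- \frac{167 \sqrt{59}}{70} \approx -18.325$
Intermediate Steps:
$N = -59118$
$\frac{N}{I{\left(102 + 134 \right)}} = - \frac{59118}{210 \sqrt{102 + 134}} = - \frac{59118}{210 \sqrt{236}} = - \frac{59118}{210 \cdot 2 \sqrt{59}} = - \frac{59118}{420 \sqrt{59}} = - 59118 \frac{\sqrt{59}}{24780} = - \frac{167 \sqrt{59}}{70}$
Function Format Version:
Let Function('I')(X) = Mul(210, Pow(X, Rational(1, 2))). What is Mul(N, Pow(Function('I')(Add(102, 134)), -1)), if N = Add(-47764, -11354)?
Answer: Mul(Rational(-167, 70), Pow(59, Rational(1, 2))) ≈ -18.325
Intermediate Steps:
N = -59118
Mul(N, Pow(Function('I')(Add(102, 134)), -1)) = Mul(-59118, Pow(Mul(210, Pow(Add(102, 134), Rational(1, 2))), -1)) = Mul(-59118, Pow(Mul(210, Pow(236, Rational(1, 2))), -1)) = Mul(-59118, Pow(Mul(210, Mul(2, Pow(59, Rational(1, 2)))), -1)) = Mul(-59118, Pow(Mul(420, Pow(59, Rational(1, 2))), -1)) = Mul(-59118, Mul(Rational(1, 24780), Pow(59, Rational(1, 2)))) = Mul(Rational(-167, 70), Pow(59, Rational(1, 2)))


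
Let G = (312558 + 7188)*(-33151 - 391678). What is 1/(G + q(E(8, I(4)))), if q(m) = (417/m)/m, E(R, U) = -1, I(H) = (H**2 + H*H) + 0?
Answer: -1/135837373017 ≈ -7.3618e-12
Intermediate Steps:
I(H) = 2*H**2 (I(H) = (H**2 + H**2) + 0 = 2*H**2 + 0 = 2*H**2)
G = -135837373434 (G = 319746*(-424829) = -135837373434)
q(m) = 417/m**2
1/(G + q(E(8, I(4)))) = 1/(-135837373434 + 417/(-1)**2) = 1/(-135837373434 + 417*1) = 1/(-135837373434 + 417) = 1/(-135837373017) = -1/135837373017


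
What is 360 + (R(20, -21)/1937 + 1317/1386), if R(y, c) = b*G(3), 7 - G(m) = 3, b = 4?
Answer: 323019575/894894 ≈ 360.96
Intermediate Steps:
G(m) = 4 (G(m) = 7 - 1*3 = 7 - 3 = 4)
R(y, c) = 16 (R(y, c) = 4*4 = 16)
360 + (R(20, -21)/1937 + 1317/1386) = 360 + (16/1937 + 1317/1386) = 360 + (16*(1/1937) + 1317*(1/1386)) = 360 + (16/1937 + 439/462) = 360 + 857735/894894 = 323019575/894894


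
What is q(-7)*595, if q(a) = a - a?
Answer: 0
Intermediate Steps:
q(a) = 0
q(-7)*595 = 0*595 = 0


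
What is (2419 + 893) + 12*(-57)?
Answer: 2628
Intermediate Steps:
(2419 + 893) + 12*(-57) = 3312 - 684 = 2628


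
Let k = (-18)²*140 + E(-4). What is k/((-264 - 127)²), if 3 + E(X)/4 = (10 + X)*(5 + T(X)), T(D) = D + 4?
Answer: 45468/152881 ≈ 0.29741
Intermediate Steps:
T(D) = 4 + D
E(X) = -12 + 4*(9 + X)*(10 + X) (E(X) = -12 + 4*((10 + X)*(5 + (4 + X))) = -12 + 4*((10 + X)*(9 + X)) = -12 + 4*((9 + X)*(10 + X)) = -12 + 4*(9 + X)*(10 + X))
k = 45468 (k = (-18)²*140 + (348 + 4*(-4)² + 76*(-4)) = 324*140 + (348 + 4*16 - 304) = 45360 + (348 + 64 - 304) = 45360 + 108 = 45468)
k/((-264 - 127)²) = 45468/((-264 - 127)²) = 45468/((-391)²) = 45468/152881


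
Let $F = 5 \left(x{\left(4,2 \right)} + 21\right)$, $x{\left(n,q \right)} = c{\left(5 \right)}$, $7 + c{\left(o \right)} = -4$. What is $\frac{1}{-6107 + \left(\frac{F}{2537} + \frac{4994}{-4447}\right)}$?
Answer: $- \frac{11282039}{68911859601} \approx -0.00016372$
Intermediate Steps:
$c{\left(o \right)} = -11$ ($c{\left(o \right)} = -7 - 4 = -11$)
$x{\left(n,q \right)} = -11$
$F = 50$ ($F = 5 \left(-11 + 21\right) = 5 \cdot 10 = 50$)
$\frac{1}{-6107 + \left(\frac{F}{2537} + \frac{4994}{-4447}\right)} = \frac{1}{-6107 + \left(\frac{50}{2537} + \frac{4994}{-4447}\right)} = \frac{1}{-6107 + \left(50 \cdot \frac{1}{2537} + 4994 \left(- \frac{1}{4447}\right)\right)} = \frac{1}{-6107 + \left(\frac{50}{2537} - \frac{4994}{4447}\right)} = \frac{1}{-6107 - \frac{12447428}{11282039}} = \frac{1}{- \frac{68911859601}{11282039}} = - \frac{11282039}{68911859601}$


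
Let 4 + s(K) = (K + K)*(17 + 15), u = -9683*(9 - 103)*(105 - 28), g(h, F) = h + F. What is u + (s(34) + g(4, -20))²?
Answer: 74733890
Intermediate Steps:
g(h, F) = F + h
u = 70085554 (u = -(-910202)*77 = -9683*(-7238) = 70085554)
s(K) = -4 + 64*K (s(K) = -4 + (K + K)*(17 + 15) = -4 + (2*K)*32 = -4 + 64*K)
u + (s(34) + g(4, -20))² = 70085554 + ((-4 + 64*34) + (-20 + 4))² = 70085554 + ((-4 + 2176) - 16)² = 70085554 + (2172 - 16)² = 70085554 + 2156² = 70085554 + 4648336 = 74733890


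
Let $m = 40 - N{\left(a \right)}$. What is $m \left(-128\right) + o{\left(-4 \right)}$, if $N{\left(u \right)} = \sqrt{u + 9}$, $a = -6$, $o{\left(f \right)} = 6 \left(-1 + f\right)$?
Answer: $-5150 + 128 \sqrt{3} \approx -4928.3$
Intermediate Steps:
$o{\left(f \right)} = -6 + 6 f$
$N{\left(u \right)} = \sqrt{9 + u}$
$m = 40 - \sqrt{3}$ ($m = 40 - \sqrt{9 - 6} = 40 - \sqrt{3} \approx 38.268$)
$m \left(-128\right) + o{\left(-4 \right)} = \left(40 - \sqrt{3}\right) \left(-128\right) + \left(-6 + 6 \left(-4\right)\right) = \left(-5120 + 128 \sqrt{3}\right) - 30 = -5150 + 128 \sqrt{3}$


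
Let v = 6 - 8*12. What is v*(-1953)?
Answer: 175770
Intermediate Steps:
v = -90 (v = 6 - 96 = -90)
v*(-1953) = -90*(-1953) = 175770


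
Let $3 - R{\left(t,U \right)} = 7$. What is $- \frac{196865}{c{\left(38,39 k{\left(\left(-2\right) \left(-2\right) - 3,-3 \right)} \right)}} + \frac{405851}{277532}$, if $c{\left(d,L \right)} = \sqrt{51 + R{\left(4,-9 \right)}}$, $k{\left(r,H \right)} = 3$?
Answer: $\frac{405851}{277532} - \frac{196865 \sqrt{47}}{47} \approx -28714.0$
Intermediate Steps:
$R{\left(t,U \right)} = -4$ ($R{\left(t,U \right)} = 3 - 7 = -4$)
$c{\left(d,L \right)} = \sqrt{47}$ ($c{\left(d,L \right)} = \sqrt{51 - 4} = \sqrt{47}$)
$- \frac{196865}{c{\left(38,39 k{\left(\left(-2\right) \left(-2\right) - 3,-3 \right)} \right)}} + \frac{405851}{277532} = - \frac{196865}{\sqrt{47}} + \frac{405851}{277532} = - 196865 \frac{\sqrt{47}}{47} + 405851 \cdot \frac{1}{277532} = - \frac{196865 \sqrt{47}}{47} + \frac{405851}{277532} = \frac{405851}{277532} - \frac{196865 \sqrt{47}}{47}$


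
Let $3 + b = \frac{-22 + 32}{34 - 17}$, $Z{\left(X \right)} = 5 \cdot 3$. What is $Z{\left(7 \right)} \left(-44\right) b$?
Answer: $\frac{27060}{17} \approx 1591.8$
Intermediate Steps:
$Z{\left(X \right)} = 15$
$b = - \frac{41}{17}$ ($b = -3 + \frac{-22 + 32}{34 - 17} = -3 + \frac{10}{17} = - \frac{41}{17} \approx -2.4118$)
$Z{\left(7 \right)} \left(-44\right) b = 15 \left(-44\right) \left(- \frac{41}{17}\right) = \left(-660\right) \left(- \frac{41}{17}\right) = \frac{27060}{17}$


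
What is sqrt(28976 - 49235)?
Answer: 3*I*sqrt(2251) ≈ 142.33*I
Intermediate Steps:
sqrt(28976 - 49235) = sqrt(-20259) = 3*I*sqrt(2251)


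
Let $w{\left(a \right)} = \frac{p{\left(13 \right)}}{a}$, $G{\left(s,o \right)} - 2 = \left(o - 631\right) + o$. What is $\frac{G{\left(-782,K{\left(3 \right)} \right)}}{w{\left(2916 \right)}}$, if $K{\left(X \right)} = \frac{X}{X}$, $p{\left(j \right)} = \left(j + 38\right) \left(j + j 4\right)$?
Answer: $- \frac{609444}{1105} \approx -551.53$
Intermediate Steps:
$p{\left(j \right)} = 5 j \left(38 + j\right)$ ($p{\left(j \right)} = \left(38 + j\right) \left(j + 4 j\right) = \left(38 + j\right) 5 j = 5 j \left(38 + j\right)$)
$K{\left(X \right)} = 1$
$G{\left(s,o \right)} = -629 + 2 o$ ($G{\left(s,o \right)} = 2 + \left(\left(o - 631\right) + o\right) = 2 + \left(\left(-631 + o\right) + o\right) = 2 + \left(-631 + 2 o\right) = -629 + 2 o$)
$w{\left(a \right)} = \frac{3315}{a}$ ($w{\left(a \right)} = \frac{5 \cdot 13 \left(38 + 13\right)}{a} = \frac{5 \cdot 13 \cdot 51}{a} = \frac{3315}{a}$)
$\frac{G{\left(-782,K{\left(3 \right)} \right)}}{w{\left(2916 \right)}} = \frac{-629 + 2 \cdot 1}{3315 \cdot \frac{1}{2916}} = \frac{-629 + 2}{3315 \cdot \frac{1}{2916}} = - \frac{627}{\frac{1105}{972}} = \left(-627\right) \frac{972}{1105} = - \frac{609444}{1105}$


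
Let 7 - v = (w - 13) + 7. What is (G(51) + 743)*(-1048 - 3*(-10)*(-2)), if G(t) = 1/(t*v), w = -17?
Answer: -629782214/765 ≈ -8.2325e+5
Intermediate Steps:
v = 30 (v = 7 - ((-17 - 13) + 7) = 7 - (-30 + 7) = 7 - 1*(-23) = 7 + 23 = 30)
G(t) = 1/(30*t) (G(t) = 1/(t*30) = (1/30)/t = 1/(30*t))
(G(51) + 743)*(-1048 - 3*(-10)*(-2)) = ((1/30)/51 + 743)*(-1048 - 3*(-10)*(-2)) = ((1/30)*(1/51) + 743)*(-1048 + 30*(-2)) = (1/1530 + 743)*(-1048 - 60) = (1136791/1530)*(-1108) = -629782214/765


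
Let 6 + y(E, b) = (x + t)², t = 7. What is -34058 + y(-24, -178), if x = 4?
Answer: -33943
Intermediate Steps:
y(E, b) = 115 (y(E, b) = -6 + (4 + 7)² = -6 + 11² = -6 + 121 = 115)
-34058 + y(-24, -178) = -34058 + 115 = -33943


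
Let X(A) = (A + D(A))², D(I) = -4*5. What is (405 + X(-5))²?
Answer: 1060900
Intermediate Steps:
D(I) = -20
X(A) = (-20 + A)² (X(A) = (A - 20)² = (-20 + A)²)
(405 + X(-5))² = (405 + (-20 - 5)²)² = (405 + (-25)²)² = (405 + 625)² = 1030² = 1060900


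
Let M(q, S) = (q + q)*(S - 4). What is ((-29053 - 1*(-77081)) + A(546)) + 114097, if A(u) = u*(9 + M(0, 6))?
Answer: 167039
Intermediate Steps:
M(q, S) = 2*q*(-4 + S) (M(q, S) = (2*q)*(-4 + S) = 2*q*(-4 + S))
A(u) = 9*u (A(u) = u*(9 + 2*0*(-4 + 6)) = u*(9 + 2*0*2) = u*(9 + 0) = u*9 = 9*u)
((-29053 - 1*(-77081)) + A(546)) + 114097 = ((-29053 - 1*(-77081)) + 9*546) + 114097 = ((-29053 + 77081) + 4914) + 114097 = (48028 + 4914) + 114097 = 52942 + 114097 = 167039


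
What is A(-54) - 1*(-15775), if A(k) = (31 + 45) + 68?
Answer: 15919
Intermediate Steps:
A(k) = 144 (A(k) = 76 + 68 = 144)
A(-54) - 1*(-15775) = 144 - 1*(-15775) = 144 + 15775 = 15919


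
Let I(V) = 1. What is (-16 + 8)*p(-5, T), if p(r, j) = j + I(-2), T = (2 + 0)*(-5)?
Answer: 72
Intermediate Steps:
T = -10 (T = 2*(-5) = -10)
p(r, j) = 1 + j (p(r, j) = j + 1 = 1 + j)
(-16 + 8)*p(-5, T) = (-16 + 8)*(1 - 10) = -8*(-9) = 72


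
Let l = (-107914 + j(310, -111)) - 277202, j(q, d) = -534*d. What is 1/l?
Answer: -1/325842 ≈ -3.0690e-6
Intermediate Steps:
l = -325842 (l = (-107914 - 534*(-111)) - 277202 = (-107914 + 59274) - 277202 = -48640 - 277202 = -325842)
1/l = 1/(-325842) = -1/325842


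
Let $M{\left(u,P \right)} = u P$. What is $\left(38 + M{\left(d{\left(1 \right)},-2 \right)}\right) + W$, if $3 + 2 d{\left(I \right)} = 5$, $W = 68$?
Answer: $104$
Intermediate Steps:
$d{\left(I \right)} = 1$ ($d{\left(I \right)} = - \frac{3}{2} + \frac{1}{2} \cdot 5 = - \frac{3}{2} + \frac{5}{2} = 1$)
$M{\left(u,P \right)} = P u$
$\left(38 + M{\left(d{\left(1 \right)},-2 \right)}\right) + W = \left(38 - 2\right) + 68 = 36 + 68 = 104$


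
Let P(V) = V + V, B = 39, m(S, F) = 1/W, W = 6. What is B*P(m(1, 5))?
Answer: 13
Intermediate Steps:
m(S, F) = 1/6
P(V) = 2*V
B*P(m(1, 5)) = 39*(2*(1/6)) = 39*(1/3) = 13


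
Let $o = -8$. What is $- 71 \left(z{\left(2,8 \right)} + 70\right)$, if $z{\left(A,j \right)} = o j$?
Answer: $-426$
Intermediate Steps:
$z{\left(A,j \right)} = - 8 j$
$- 71 \left(z{\left(2,8 \right)} + 70\right) = - 71 \left(\left(-8\right) 8 + 70\right) = - 71 \left(-64 + 70\right) = \left(-71\right) 6 = -426$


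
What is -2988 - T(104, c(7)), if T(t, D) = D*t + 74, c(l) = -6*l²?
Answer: 27514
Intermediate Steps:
T(t, D) = 74 + D*t
-2988 - T(104, c(7)) = -2988 - (74 - 6*7²*104) = -2988 - (74 - 6*49*104) = -2988 - (74 - 294*104) = -2988 - (74 - 30576) = -2988 - 1*(-30502) = -2988 + 30502 = 27514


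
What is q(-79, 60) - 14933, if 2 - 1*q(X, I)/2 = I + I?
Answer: -15169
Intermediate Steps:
q(X, I) = 4 - 4*I (q(X, I) = 4 - 2*(I + I) = 4 - 4*I)
q(-79, 60) - 14933 = (4 - 4*60) - 14933 = (4 - 240) - 14933 = -236 - 14933 = -15169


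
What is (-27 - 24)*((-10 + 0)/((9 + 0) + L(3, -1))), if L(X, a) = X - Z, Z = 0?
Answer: 85/2 ≈ 42.500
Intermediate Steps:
L(X, a) = X (L(X, a) = X - 1*0 = X + 0 = X)
(-27 - 24)*((-10 + 0)/((9 + 0) + L(3, -1))) = (-27 - 24)*((-10 + 0)/((9 + 0) + 3)) = -(-510)/(9 + 3) = -(-510)/12 = -51*(-5/6) = 85/2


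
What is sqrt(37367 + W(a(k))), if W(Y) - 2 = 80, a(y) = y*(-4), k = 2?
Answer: 3*sqrt(4161) ≈ 193.52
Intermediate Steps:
a(y) = -4*y
W(Y) = 82 (W(Y) = 2 + 80 = 82)
sqrt(37367 + W(a(k))) = sqrt(37367 + 82) = sqrt(37449) = 3*sqrt(4161)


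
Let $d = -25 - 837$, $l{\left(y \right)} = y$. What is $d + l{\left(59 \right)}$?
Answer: $-803$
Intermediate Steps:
$d = -862$ ($d = -25 - 837 = -862$)
$d + l{\left(59 \right)} = -862 + 59 = -803$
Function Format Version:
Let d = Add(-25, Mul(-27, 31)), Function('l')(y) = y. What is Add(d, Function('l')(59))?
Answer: -803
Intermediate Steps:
d = -862 (d = Add(-25, -837) = -862)
Add(d, Function('l')(59)) = Add(-862, 59) = -803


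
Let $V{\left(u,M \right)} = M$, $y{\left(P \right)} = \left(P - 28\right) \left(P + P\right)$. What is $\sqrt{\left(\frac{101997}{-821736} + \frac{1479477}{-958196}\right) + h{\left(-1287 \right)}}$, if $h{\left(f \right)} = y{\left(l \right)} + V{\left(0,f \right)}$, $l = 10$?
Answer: $\frac{i \sqrt{197170341640203167088694}}{10935890948} \approx 40.604 i$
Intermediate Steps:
$y{\left(P \right)} = 2 P \left(-28 + P\right)$ ($y{\left(P \right)} = \left(-28 + P\right) 2 P = 2 P \left(-28 + P\right)$)
$h{\left(f \right)} = -360 + f$ ($h{\left(f \right)} = 2 \cdot 10 \left(-28 + 10\right) + f = 2 \cdot 10 \left(-18\right) + f = -360 + f$)
$\sqrt{\left(\frac{101997}{-821736} + \frac{1479477}{-958196}\right) + h{\left(-1287 \right)}} = \sqrt{\left(\frac{101997}{-821736} + \frac{1479477}{-958196}\right) - 1647} = \sqrt{\left(101997 \left(- \frac{1}{821736}\right) + 1479477 \left(- \frac{1}{958196}\right)\right) - 1647} = \sqrt{\left(- \frac{11333}{91304} - \frac{1479477}{958196}\right) - 1647} = \sqrt{- \frac{36485350819}{21871781896} - 1647} = \sqrt{- \frac{36059310133531}{21871781896}} = \frac{i \sqrt{197170341640203167088694}}{10935890948}$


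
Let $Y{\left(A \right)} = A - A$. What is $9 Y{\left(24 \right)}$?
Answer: $0$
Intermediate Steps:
$Y{\left(A \right)} = 0$
$9 Y{\left(24 \right)} = 9 \cdot 0 = 0$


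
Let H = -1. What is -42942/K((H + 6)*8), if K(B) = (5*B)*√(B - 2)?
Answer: -21471*√38/3800 ≈ -34.831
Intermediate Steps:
K(B) = 5*B*√(-2 + B) (K(B) = (5*B)*√(-2 + B) = 5*B*√(-2 + B))
-42942/K((H + 6)*8) = -42942*1/(40*(-1 + 6)*√(-2 + (-1 + 6)*8)) = -42942*1/(200*√(-2 + 5*8)) = -42942*1/(200*√(-2 + 40)) = -42942*√38/7600 = -21471*√38/3800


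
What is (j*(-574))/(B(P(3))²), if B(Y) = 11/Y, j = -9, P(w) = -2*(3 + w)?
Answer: 743904/121 ≈ 6148.0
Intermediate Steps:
P(w) = -6 - 2*w
(j*(-574))/(B(P(3))²) = (-9*(-574))/((11/(-6 - 2*3))²) = 5166/((11/(-6 - 6))²) = 5166/((11/(-12))²) = 5166/((11*(-1/12))²) = 5166/((-11/12)²) = 5166/(121/144) = 5166*(144/121) = 743904/121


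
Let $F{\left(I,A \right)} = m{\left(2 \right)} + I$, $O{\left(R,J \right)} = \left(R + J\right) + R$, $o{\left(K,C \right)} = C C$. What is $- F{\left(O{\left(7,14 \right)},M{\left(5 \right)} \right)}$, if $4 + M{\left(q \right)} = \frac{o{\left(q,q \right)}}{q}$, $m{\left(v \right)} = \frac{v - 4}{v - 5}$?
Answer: $- \frac{86}{3} \approx -28.667$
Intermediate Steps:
$o{\left(K,C \right)} = C^{2}$
$O{\left(R,J \right)} = J + 2 R$ ($O{\left(R,J \right)} = \left(J + R\right) + R = J + 2 R$)
$m{\left(v \right)} = \frac{-4 + v}{-5 + v}$
$M{\left(q \right)} = -4 + q$ ($M{\left(q \right)} = -4 + \frac{q^{2}}{q} = -4 + q$)
$F{\left(I,A \right)} = \frac{2}{3} + I$ ($F{\left(I,A \right)} = \frac{-4 + 2}{-5 + 2} + I = \frac{1}{-3} \left(-2\right) + I = \left(- \frac{1}{3}\right) \left(-2\right) + I = \frac{2}{3} + I$)
$- F{\left(O{\left(7,14 \right)},M{\left(5 \right)} \right)} = - (\frac{2}{3} + \left(14 + 2 \cdot 7\right)) = - (\frac{2}{3} + \left(14 + 14\right)) = - (\frac{2}{3} + 28) = \left(-1\right) \frac{86}{3} = - \frac{86}{3}$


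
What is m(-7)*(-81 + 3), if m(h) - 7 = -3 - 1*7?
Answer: 234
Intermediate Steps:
m(h) = -3 (m(h) = 7 + (-3 - 1*7) = 7 + (-3 - 7) = 7 - 10 = -3)
m(-7)*(-81 + 3) = -3*(-81 + 3) = -3*(-78) = 234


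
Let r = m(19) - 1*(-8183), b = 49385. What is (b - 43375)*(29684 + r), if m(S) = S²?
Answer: 229750280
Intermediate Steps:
r = 8544 (r = 19² - 1*(-8183) = 361 + 8183 = 8544)
(b - 43375)*(29684 + r) = (49385 - 43375)*(29684 + 8544) = 6010*38228 = 229750280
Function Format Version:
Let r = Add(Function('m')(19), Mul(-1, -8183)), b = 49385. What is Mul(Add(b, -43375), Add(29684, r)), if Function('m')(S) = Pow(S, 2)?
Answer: 229750280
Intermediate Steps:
r = 8544 (r = Add(Pow(19, 2), Mul(-1, -8183)) = Add(361, 8183) = 8544)
Mul(Add(b, -43375), Add(29684, r)) = Mul(Add(49385, -43375), Add(29684, 8544)) = Mul(6010, 38228) = 229750280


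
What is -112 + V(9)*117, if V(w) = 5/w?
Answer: -47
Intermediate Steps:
-112 + V(9)*117 = -112 + (5/9)*117 = -112 + 65 = -47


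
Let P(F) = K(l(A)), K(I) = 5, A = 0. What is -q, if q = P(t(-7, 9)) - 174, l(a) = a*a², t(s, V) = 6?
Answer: 169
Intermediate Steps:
l(a) = a³
P(F) = 5
q = -169 (q = 5 - 174 = -169)
-q = -1*(-169) = 169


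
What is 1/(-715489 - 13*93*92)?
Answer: -1/826717 ≈ -1.2096e-6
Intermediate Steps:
1/(-715489 - 13*93*92) = 1/(-715489 - 1209*92) = 1/(-715489 - 111228) = 1/(-826717) = -1/826717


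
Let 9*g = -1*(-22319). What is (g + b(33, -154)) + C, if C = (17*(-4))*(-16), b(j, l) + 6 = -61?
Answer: 31508/9 ≈ 3500.9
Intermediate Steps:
b(j, l) = -67 (b(j, l) = -6 - 61 = -67)
g = 22319/9 (g = (-1*(-22319))/9 = (⅑)*22319 = 22319/9 ≈ 2479.9)
C = 1088 (C = -68*(-16) = 1088)
(g + b(33, -154)) + C = (22319/9 - 67) + 1088 = 21716/9 + 1088 = 31508/9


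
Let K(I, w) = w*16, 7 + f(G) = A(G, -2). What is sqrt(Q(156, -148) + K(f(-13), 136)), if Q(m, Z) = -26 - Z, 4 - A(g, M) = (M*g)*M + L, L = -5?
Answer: sqrt(2298) ≈ 47.937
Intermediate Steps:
A(g, M) = 9 - g*M**2 (A(g, M) = 4 - ((M*g)*M - 5) = 4 - (g*M**2 - 5) = 4 - (-5 + g*M**2) = 4 + (5 - g*M**2) = 9 - g*M**2)
f(G) = 2 - 4*G (f(G) = -7 + (9 - 1*G*(-2)**2) = -7 + (9 - 1*G*4) = -7 + (9 - 4*G) = 2 - 4*G)
K(I, w) = 16*w
sqrt(Q(156, -148) + K(f(-13), 136)) = sqrt((-26 - 1*(-148)) + 16*136) = sqrt((-26 + 148) + 2176) = sqrt(122 + 2176) = sqrt(2298)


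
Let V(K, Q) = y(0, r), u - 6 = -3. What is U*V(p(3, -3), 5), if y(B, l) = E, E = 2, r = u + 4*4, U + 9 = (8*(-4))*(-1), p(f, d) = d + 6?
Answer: 46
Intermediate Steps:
u = 3 (u = 6 - 3 = 3)
p(f, d) = 6 + d
U = 23 (U = -9 + (8*(-4))*(-1) = -9 - 32*(-1) = -9 + 32 = 23)
r = 19 (r = 3 + 4*4 = 3 + 16 = 19)
y(B, l) = 2
V(K, Q) = 2
U*V(p(3, -3), 5) = 23*2 = 46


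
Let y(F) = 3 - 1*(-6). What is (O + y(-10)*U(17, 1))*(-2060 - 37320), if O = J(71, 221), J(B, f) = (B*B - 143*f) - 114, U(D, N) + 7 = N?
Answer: 1052627400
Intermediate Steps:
U(D, N) = -7 + N
J(B, f) = -114 + B**2 - 143*f (J(B, f) = (B**2 - 143*f) - 114 = -114 + B**2 - 143*f)
y(F) = 9 (y(F) = 3 + 6 = 9)
O = -26676 (O = -114 + 71**2 - 143*221 = -114 + 5041 - 31603 = -26676)
(O + y(-10)*U(17, 1))*(-2060 - 37320) = (-26676 + 9*(-7 + 1))*(-2060 - 37320) = (-26676 + 9*(-6))*(-39380) = (-26676 - 54)*(-39380) = -26730*(-39380) = 1052627400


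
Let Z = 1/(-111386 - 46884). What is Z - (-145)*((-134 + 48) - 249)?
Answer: -7687965251/158270 ≈ -48575.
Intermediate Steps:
Z = -1/158270 (Z = 1/(-158270) = -1/158270 ≈ -6.3183e-6)
Z - (-145)*((-134 + 48) - 249) = -1/158270 - (-145)*((-134 + 48) - 249) = -1/158270 - (-145)*(-86 - 249) = -1/158270 - (-145)*(-335) = -1/158270 - 1*48575 = -1/158270 - 48575 = -7687965251/158270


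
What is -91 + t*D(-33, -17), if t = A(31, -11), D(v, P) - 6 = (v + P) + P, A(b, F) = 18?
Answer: -1189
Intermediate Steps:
D(v, P) = 6 + v + 2*P (D(v, P) = 6 + ((v + P) + P) = 6 + ((P + v) + P) = 6 + (v + 2*P) = 6 + v + 2*P)
t = 18
-91 + t*D(-33, -17) = -91 + 18*(6 - 33 + 2*(-17)) = -91 + 18*(6 - 33 - 34) = -91 + 18*(-61) = -91 - 1098 = -1189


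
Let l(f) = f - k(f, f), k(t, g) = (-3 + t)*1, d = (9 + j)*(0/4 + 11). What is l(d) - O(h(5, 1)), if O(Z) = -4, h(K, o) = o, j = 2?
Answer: 7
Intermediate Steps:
d = 121 (d = (9 + 2)*(0/4 + 11) = 11*(0*(¼) + 11) = 11*(0 + 11) = 11*11 = 121)
k(t, g) = -3 + t
l(f) = 3 (l(f) = f - (-3 + f) = f + (3 - f) = 3)
l(d) - O(h(5, 1)) = 3 - 1*(-4) = 3 + 4 = 7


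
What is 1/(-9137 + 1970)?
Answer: -1/7167 ≈ -0.00013953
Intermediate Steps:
1/(-9137 + 1970) = 1/(-7167) = -1/7167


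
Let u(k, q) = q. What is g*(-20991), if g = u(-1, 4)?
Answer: -83964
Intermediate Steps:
g = 4
g*(-20991) = 4*(-20991) = -83964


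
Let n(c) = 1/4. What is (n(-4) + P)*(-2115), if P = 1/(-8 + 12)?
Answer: -2115/2 ≈ -1057.5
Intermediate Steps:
P = 1/4 ≈ 0.25000
n(c) = 1/4
(n(-4) + P)*(-2115) = (1/4 + 1/4)*(-2115) = (1/2)*(-2115) = -2115/2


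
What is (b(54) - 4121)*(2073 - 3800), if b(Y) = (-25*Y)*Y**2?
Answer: 6805625167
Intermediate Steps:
b(Y) = -25*Y**3
(b(54) - 4121)*(2073 - 3800) = (-25*54**3 - 4121)*(2073 - 3800) = (-25*157464 - 4121)*(-1727) = (-3936600 - 4121)*(-1727) = -3940721*(-1727) = 6805625167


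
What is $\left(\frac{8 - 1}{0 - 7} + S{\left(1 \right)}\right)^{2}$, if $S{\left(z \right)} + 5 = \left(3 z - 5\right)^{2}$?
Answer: $4$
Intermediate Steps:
$S{\left(z \right)} = -5 + \left(-5 + 3 z\right)^{2}$ ($S{\left(z \right)} = -5 + \left(3 z - 5\right)^{2} = -5 + \left(-5 + 3 z\right)^{2}$)
$\left(\frac{8 - 1}{0 - 7} + S{\left(1 \right)}\right)^{2} = \left(\frac{8 - 1}{0 - 7} - \left(5 - \left(-5 + 3 \cdot 1\right)^{2}\right)\right)^{2} = \left(\frac{7}{-7} - \left(5 - \left(-5 + 3\right)^{2}\right)\right)^{2} = \left(7 \left(- \frac{1}{7}\right) - \left(5 - \left(-2\right)^{2}\right)\right)^{2} = \left(-1 + \left(-5 + 4\right)\right)^{2} = \left(-1 - 1\right)^{2} = \left(-2\right)^{2} = 4$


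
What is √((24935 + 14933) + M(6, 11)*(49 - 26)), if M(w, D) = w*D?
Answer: √41386 ≈ 203.44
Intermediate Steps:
M(w, D) = D*w
√((24935 + 14933) + M(6, 11)*(49 - 26)) = √((24935 + 14933) + (11*6)*(49 - 26)) = √(39868 + 66*23) = √(39868 + 1518) = √41386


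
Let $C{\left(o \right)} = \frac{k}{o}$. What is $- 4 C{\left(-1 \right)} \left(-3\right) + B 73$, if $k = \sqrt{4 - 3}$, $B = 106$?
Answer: $7726$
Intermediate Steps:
$k = 1$ ($k = \sqrt{1} = 1$)
$C{\left(o \right)} = \frac{1}{o}$ ($C{\left(o \right)} = 1 \frac{1}{o} = \frac{1}{o}$)
$- 4 C{\left(-1 \right)} \left(-3\right) + B 73 = - \frac{4}{-1} \left(-3\right) + 106 \cdot 73 = \left(-4\right) \left(-1\right) \left(-3\right) + 7738 = 4 \left(-3\right) + 7738 = -12 + 7738 = 7726$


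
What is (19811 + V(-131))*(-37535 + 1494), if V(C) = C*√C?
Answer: -714008251 + 4721371*I*√131 ≈ -7.1401e+8 + 5.4039e+7*I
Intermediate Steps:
V(C) = C^(3/2)
(19811 + V(-131))*(-37535 + 1494) = (19811 + (-131)^(3/2))*(-37535 + 1494) = (19811 - 131*I*√131)*(-36041) = -714008251 + 4721371*I*√131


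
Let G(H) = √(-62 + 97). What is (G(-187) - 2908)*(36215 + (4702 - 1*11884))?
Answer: -84427964 + 29033*√35 ≈ -8.4256e+7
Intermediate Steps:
G(H) = √35
(G(-187) - 2908)*(36215 + (4702 - 1*11884)) = (√35 - 2908)*(36215 + (4702 - 1*11884)) = (-2908 + √35)*(36215 + (4702 - 11884)) = (-2908 + √35)*(36215 - 7182) = (-2908 + √35)*29033 = -84427964 + 29033*√35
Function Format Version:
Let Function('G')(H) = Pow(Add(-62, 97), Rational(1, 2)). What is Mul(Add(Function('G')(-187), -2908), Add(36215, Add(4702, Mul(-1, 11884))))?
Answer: Add(-84427964, Mul(29033, Pow(35, Rational(1, 2)))) ≈ -8.4256e+7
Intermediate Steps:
Function('G')(H) = Pow(35, Rational(1, 2))
Mul(Add(Function('G')(-187), -2908), Add(36215, Add(4702, Mul(-1, 11884)))) = Mul(Add(Pow(35, Rational(1, 2)), -2908), Add(36215, Add(4702, Mul(-1, 11884)))) = Mul(Add(-2908, Pow(35, Rational(1, 2))), Add(36215, Add(4702, -11884))) = Mul(Add(-2908, Pow(35, Rational(1, 2))), Add(36215, -7182)) = Mul(Add(-2908, Pow(35, Rational(1, 2))), 29033) = Add(-84427964, Mul(29033, Pow(35, Rational(1, 2))))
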